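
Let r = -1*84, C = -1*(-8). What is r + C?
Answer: -76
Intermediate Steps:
C = 8
r = -84
r + C = -84 + 8 = -76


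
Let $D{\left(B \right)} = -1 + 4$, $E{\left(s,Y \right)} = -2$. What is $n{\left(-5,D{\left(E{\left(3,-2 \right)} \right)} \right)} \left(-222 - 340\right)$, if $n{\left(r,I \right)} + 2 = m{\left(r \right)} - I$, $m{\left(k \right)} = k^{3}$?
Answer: $73060$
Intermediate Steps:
$D{\left(B \right)} = 3$
$n{\left(r,I \right)} = -2 + r^{3} - I$ ($n{\left(r,I \right)} = -2 - \left(I - r^{3}\right) = -2 + r^{3} - I$)
$n{\left(-5,D{\left(E{\left(3,-2 \right)} \right)} \right)} \left(-222 - 340\right) = \left(-2 + \left(-5\right)^{3} - 3\right) \left(-222 - 340\right) = \left(-2 - 125 - 3\right) \left(-562\right) = \left(-130\right) \left(-562\right) = 73060$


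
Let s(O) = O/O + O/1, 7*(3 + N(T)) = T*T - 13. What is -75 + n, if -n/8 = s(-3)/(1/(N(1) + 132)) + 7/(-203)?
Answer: 398255/203 ≈ 1961.8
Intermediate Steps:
N(T) = -34/7 + T**2/7 (N(T) = -3 + (T*T - 13)/7 = -3 + (T**2 - 13)/7 = -3 + (-13 + T**2)/7 = -3 + (-13/7 + T**2/7) = -34/7 + T**2/7)
s(O) = 1 + O (s(O) = 1 + O*1 = 1 + O)
n = 413480/203 (n = -8*((1 - 3)/(1/((-34/7 + (1/7)*1**2) + 132)) + 7/(-203)) = -8*(-(1780/7 + 2/7) + 7*(-1/203)) = -8*(-2/(1/((-34/7 + 1/7) + 132)) - 1/29) = -8*(-2/(1/(-33/7 + 132)) - 1/29) = -8*(-2/(1/(891/7)) - 1/29) = -8*(-2/7/891 - 1/29) = -8*(-2*891/7 - 1/29) = -8*(-1782/7 - 1/29) = -8*(-51685/203) = 413480/203 ≈ 2036.8)
-75 + n = -75 + 413480/203 = 398255/203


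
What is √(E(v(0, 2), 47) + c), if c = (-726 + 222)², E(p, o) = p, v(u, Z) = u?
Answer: 504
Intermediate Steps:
c = 254016 (c = (-504)² = 254016)
√(E(v(0, 2), 47) + c) = √(0 + 254016) = √254016 = 504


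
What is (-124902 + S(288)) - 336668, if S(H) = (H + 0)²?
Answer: -378626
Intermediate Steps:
S(H) = H²
(-124902 + S(288)) - 336668 = (-124902 + 288²) - 336668 = (-124902 + 82944) - 336668 = -41958 - 336668 = -378626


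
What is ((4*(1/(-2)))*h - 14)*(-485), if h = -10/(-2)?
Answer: 11640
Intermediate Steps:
h = 5 (h = -10*(-½) = 5)
((4*(1/(-2)))*h - 14)*(-485) = ((4*(1/(-2)))*5 - 14)*(-485) = ((4*(1*(-½)))*5 - 14)*(-485) = ((4*(-½))*5 - 14)*(-485) = (-2*5 - 14)*(-485) = (-10 - 14)*(-485) = -24*(-485) = 11640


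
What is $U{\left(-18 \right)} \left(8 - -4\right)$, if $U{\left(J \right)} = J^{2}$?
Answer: $3888$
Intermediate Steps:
$U{\left(-18 \right)} \left(8 - -4\right) = \left(-18\right)^{2} \left(8 - -4\right) = 324 \left(8 + 4\right) = 324 \cdot 12 = 3888$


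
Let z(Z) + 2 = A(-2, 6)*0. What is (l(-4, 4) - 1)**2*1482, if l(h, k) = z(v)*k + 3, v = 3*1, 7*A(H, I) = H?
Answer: 53352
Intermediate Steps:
A(H, I) = H/7
v = 3
z(Z) = -2 (z(Z) = -2 + ((1/7)*(-2))*0 = -2 - 2/7*0 = -2 + 0 = -2)
l(h, k) = 3 - 2*k (l(h, k) = -2*k + 3 = 3 - 2*k)
(l(-4, 4) - 1)**2*1482 = ((3 - 2*4) - 1)**2*1482 = ((3 - 8) - 1)**2*1482 = (-5 - 1)**2*1482 = (-6)**2*1482 = 36*1482 = 53352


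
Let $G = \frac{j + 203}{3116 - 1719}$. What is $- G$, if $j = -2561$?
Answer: $\frac{2358}{1397} \approx 1.6879$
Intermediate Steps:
$G = - \frac{2358}{1397}$ ($G = \frac{-2561 + 203}{3116 - 1719} = - \frac{2358}{1397} \approx -1.6879$)
$- G = \left(-1\right) \left(- \frac{2358}{1397}\right) = \frac{2358}{1397}$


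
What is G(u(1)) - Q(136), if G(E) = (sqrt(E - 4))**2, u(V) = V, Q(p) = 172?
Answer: -175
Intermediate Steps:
G(E) = -4 + E (G(E) = (sqrt(-4 + E))**2 = -4 + E)
G(u(1)) - Q(136) = (-4 + 1) - 1*172 = -3 - 172 = -175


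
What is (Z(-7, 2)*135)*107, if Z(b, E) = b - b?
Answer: 0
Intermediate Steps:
Z(b, E) = 0
(Z(-7, 2)*135)*107 = (0*135)*107 = 0*107 = 0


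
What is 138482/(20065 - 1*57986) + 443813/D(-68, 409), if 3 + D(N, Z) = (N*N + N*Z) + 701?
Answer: -1534176381/65603330 ≈ -23.386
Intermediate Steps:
D(N, Z) = 698 + N² + N*Z (D(N, Z) = -3 + ((N*N + N*Z) + 701) = -3 + ((N² + N*Z) + 701) = -3 + (701 + N² + N*Z) = 698 + N² + N*Z)
138482/(20065 - 1*57986) + 443813/D(-68, 409) = 138482/(20065 - 1*57986) + 443813/(698 + (-68)² - 68*409) = 138482/(20065 - 57986) + 443813/(698 + 4624 - 27812) = 138482/(-37921) + 443813/(-22490) = 138482*(-1/37921) + 443813*(-1/22490) = -138482/37921 - 443813/22490 = -1534176381/65603330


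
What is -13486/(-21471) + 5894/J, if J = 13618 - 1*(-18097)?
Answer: 554258564/680952765 ≈ 0.81395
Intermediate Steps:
J = 31715 (J = 13618 + 18097 = 31715)
-13486/(-21471) + 5894/J = -13486/(-21471) + 5894/31715 = -13486*(-1/21471) + 5894*(1/31715) = 13486/21471 + 5894/31715 = 554258564/680952765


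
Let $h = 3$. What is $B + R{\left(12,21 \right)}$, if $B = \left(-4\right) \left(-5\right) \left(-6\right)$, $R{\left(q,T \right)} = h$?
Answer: $-117$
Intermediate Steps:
$R{\left(q,T \right)} = 3$
$B = -120$ ($B = 20 \left(-6\right) = -120$)
$B + R{\left(12,21 \right)} = -120 + 3 = -117$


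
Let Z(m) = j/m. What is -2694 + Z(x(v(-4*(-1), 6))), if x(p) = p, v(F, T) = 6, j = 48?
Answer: -2686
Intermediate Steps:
Z(m) = 48/m
-2694 + Z(x(v(-4*(-1), 6))) = -2694 + 48/6 = -2694 + 48*(⅙) = -2694 + 8 = -2686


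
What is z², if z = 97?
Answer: 9409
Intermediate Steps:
z² = 97² = 9409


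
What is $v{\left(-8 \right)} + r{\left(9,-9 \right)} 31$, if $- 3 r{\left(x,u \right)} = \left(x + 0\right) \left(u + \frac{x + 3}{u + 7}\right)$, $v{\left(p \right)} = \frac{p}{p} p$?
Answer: $1387$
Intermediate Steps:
$v{\left(p \right)} = p$ ($v{\left(p \right)} = 1 p = p$)
$r{\left(x,u \right)} = - \frac{x \left(u + \frac{3 + x}{7 + u}\right)}{3}$ ($r{\left(x,u \right)} = - \frac{\left(x + 0\right) \left(u + \frac{x + 3}{u + 7}\right)}{3} = - \frac{x \left(u + \frac{3 + x}{7 + u}\right)}{3}$)
$v{\left(-8 \right)} + r{\left(9,-9 \right)} 31 = -8 + \left(-1\right) 9 \frac{1}{21 + 3 \left(-9\right)} \left(3 + 9 + \left(-9\right)^{2} + 7 \left(-9\right)\right) 31 = -8 + \left(-1\right) 9 \frac{1}{21 - 27} \left(3 + 9 + 81 - 63\right) 31 = -8 + \left(-1\right) 9 \frac{1}{-6} \cdot 30 \cdot 31 = -8 + \left(-1\right) 9 \left(- \frac{1}{6}\right) 30 \cdot 31 = -8 + 45 \cdot 31 = -8 + 1395 = 1387$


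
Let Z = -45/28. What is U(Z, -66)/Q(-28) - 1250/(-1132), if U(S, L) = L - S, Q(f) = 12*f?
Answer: 1150083/887488 ≈ 1.2959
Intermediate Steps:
Z = -45/28 (Z = -45*1/28 = -45/28 ≈ -1.6071)
U(Z, -66)/Q(-28) - 1250/(-1132) = (-66 - 1*(-45/28))/((12*(-28))) - 1250/(-1132) = (-66 + 45/28)/(-336) - 1250*(-1/1132) = -1803/28*(-1/336) + 625/566 = 601/3136 + 625/566 = 1150083/887488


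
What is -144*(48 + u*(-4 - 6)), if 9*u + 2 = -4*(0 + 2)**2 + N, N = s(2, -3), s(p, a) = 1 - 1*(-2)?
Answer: -9312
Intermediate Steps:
s(p, a) = 3 (s(p, a) = 1 + 2 = 3)
N = 3
u = -5/3 (u = -2/9 + (-4*(0 + 2)**2 + 3)/9 = -2/9 + (-4*2**2 + 3)/9 = -2/9 + (-4*4 + 3)/9 = -2/9 + (-16 + 3)/9 = -2/9 + (1/9)*(-13) = -2/9 - 13/9 = -5/3 ≈ -1.6667)
-144*(48 + u*(-4 - 6)) = -144*(48 - 5*(-4 - 6)/3) = -144*(48 - 5/3*(-10)) = -144*(48 + 50/3) = -144*194/3 = -9312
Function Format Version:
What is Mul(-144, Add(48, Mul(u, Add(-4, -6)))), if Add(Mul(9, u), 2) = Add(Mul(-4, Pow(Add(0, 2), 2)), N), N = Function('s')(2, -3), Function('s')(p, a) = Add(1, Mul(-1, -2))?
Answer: -9312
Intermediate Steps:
Function('s')(p, a) = 3 (Function('s')(p, a) = Add(1, 2) = 3)
N = 3
u = Rational(-5, 3) (u = Add(Rational(-2, 9), Mul(Rational(1, 9), Add(Mul(-4, Pow(Add(0, 2), 2)), 3))) = Add(Rational(-2, 9), Mul(Rational(1, 9), Add(Mul(-4, Pow(2, 2)), 3))) = Add(Rational(-2, 9), Mul(Rational(1, 9), Add(Mul(-4, 4), 3))) = Add(Rational(-2, 9), Mul(Rational(1, 9), Add(-16, 3))) = Add(Rational(-2, 9), Mul(Rational(1, 9), -13)) = Add(Rational(-2, 9), Rational(-13, 9)) = Rational(-5, 3) ≈ -1.6667)
Mul(-144, Add(48, Mul(u, Add(-4, -6)))) = Mul(-144, Add(48, Mul(Rational(-5, 3), Add(-4, -6)))) = Mul(-144, Add(48, Mul(Rational(-5, 3), -10))) = Mul(-144, Add(48, Rational(50, 3))) = Mul(-144, Rational(194, 3)) = -9312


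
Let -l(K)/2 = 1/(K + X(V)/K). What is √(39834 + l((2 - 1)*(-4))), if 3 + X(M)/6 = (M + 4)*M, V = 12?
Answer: √526804742/115 ≈ 199.58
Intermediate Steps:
X(M) = -18 + 6*M*(4 + M) (X(M) = -18 + 6*((M + 4)*M) = -18 + 6*((4 + M)*M) = -18 + 6*(M*(4 + M)) = -18 + 6*M*(4 + M))
l(K) = -2/(K + 1134/K) (l(K) = -2/(K + (-18 + 6*12² + 24*12)/K) = -2/(K + (-18 + 6*144 + 288)/K) = -2/(K + (-18 + 864 + 288)/K) = -2/(K + 1134/K))
√(39834 + l((2 - 1)*(-4))) = √(39834 - 2*(2 - 1)*(-4)/(1134 + ((2 - 1)*(-4))²)) = √(39834 - 2*1*(-4)/(1134 + (1*(-4))²)) = √(39834 - 2*(-4)/(1134 + (-4)²)) = √(39834 - 2*(-4)/(1134 + 16)) = √(39834 - 2*(-4)/1150) = √(39834 - 2*(-4)*1/1150) = √(39834 + 4/575) = √(22904554/575) = √526804742/115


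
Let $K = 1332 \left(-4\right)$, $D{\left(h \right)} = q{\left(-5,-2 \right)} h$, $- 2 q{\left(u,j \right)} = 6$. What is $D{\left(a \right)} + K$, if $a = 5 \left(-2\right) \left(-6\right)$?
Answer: $-5508$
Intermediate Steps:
$q{\left(u,j \right)} = -3$ ($q{\left(u,j \right)} = \left(- \frac{1}{2}\right) 6 = -3$)
$a = 60$ ($a = \left(-10\right) \left(-6\right) = 60$)
$D{\left(h \right)} = - 3 h$
$K = -5328$
$D{\left(a \right)} + K = \left(-3\right) 60 - 5328 = -180 - 5328 = -5508$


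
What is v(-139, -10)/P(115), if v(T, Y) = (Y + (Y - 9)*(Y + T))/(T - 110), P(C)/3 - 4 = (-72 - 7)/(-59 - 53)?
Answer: -10192/12699 ≈ -0.80258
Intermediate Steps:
P(C) = 1581/112 (P(C) = 12 + 3*((-72 - 7)/(-59 - 53)) = 12 + 3*(-79/(-112)) = 12 + 3*(-79*(-1/112)) = 12 + 3*(79/112) = 12 + 237/112 = 1581/112)
v(T, Y) = (Y + (-9 + Y)*(T + Y))/(-110 + T)
v(-139, -10)/P(115) = (((-10)² - 9*(-139) - 8*(-10) - 139*(-10))/(-110 - 139))/(1581/112) = ((100 + 1251 + 80 + 1390)/(-249))*(112/1581) = -1/249*2821*(112/1581) = -2821/249*112/1581 = -10192/12699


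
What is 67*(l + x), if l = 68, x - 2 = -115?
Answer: -3015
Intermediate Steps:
x = -113 (x = 2 - 115 = -113)
67*(l + x) = 67*(68 - 113) = 67*(-45) = -3015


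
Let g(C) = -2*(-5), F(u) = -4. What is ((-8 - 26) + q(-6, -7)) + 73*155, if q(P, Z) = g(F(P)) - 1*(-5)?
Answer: 11296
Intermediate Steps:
g(C) = 10
q(P, Z) = 15 (q(P, Z) = 10 - 1*(-5) = 10 + 5 = 15)
((-8 - 26) + q(-6, -7)) + 73*155 = ((-8 - 26) + 15) + 73*155 = (-34 + 15) + 11315 = -19 + 11315 = 11296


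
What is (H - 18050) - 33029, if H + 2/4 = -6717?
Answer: -115593/2 ≈ -57797.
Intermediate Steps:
H = -13435/2 (H = -½ - 6717 = -13435/2 ≈ -6717.5)
(H - 18050) - 33029 = (-13435/2 - 18050) - 33029 = -49535/2 - 33029 = -115593/2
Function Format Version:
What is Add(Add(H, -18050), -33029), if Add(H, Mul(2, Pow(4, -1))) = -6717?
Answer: Rational(-115593, 2) ≈ -57797.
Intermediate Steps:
H = Rational(-13435, 2) (H = Add(Rational(-1, 2), -6717) = Rational(-13435, 2) ≈ -6717.5)
Add(Add(H, -18050), -33029) = Add(Add(Rational(-13435, 2), -18050), -33029) = Add(Rational(-49535, 2), -33029) = Rational(-115593, 2)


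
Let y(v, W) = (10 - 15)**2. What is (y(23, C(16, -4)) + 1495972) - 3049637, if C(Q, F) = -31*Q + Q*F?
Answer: -1553640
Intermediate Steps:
C(Q, F) = -31*Q + F*Q
y(v, W) = 25 (y(v, W) = (-5)**2 = 25)
(y(23, C(16, -4)) + 1495972) - 3049637 = (25 + 1495972) - 3049637 = 1495997 - 3049637 = -1553640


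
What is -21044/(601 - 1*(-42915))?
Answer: -5261/10879 ≈ -0.48359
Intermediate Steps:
-21044/(601 - 1*(-42915)) = -21044/(601 + 42915) = -21044/43516 = -21044*1/43516 = -5261/10879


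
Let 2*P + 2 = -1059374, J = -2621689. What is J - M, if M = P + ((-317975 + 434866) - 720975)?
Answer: -1487917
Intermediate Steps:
P = -529688 (P = -1 + (½)*(-1059374) = -1 - 529687 = -529688)
M = -1133772 (M = -529688 + ((-317975 + 434866) - 720975) = -529688 + (116891 - 720975) = -529688 - 604084 = -1133772)
J - M = -2621689 - 1*(-1133772) = -2621689 + 1133772 = -1487917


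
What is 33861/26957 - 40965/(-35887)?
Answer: 2319463212/967405859 ≈ 2.3976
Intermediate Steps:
33861/26957 - 40965/(-35887) = 33861*(1/26957) - 40965*(-1/35887) = 33861/26957 + 40965/35887 = 2319463212/967405859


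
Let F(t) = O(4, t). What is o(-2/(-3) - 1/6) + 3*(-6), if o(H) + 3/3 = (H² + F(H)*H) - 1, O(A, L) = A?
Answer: -71/4 ≈ -17.750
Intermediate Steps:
F(t) = 4
o(H) = -2 + H² + 4*H (o(H) = -1 + ((H² + 4*H) - 1) = -1 + (-1 + H² + 4*H) = -2 + H² + 4*H)
o(-2/(-3) - 1/6) + 3*(-6) = (-2 + (-2/(-3) - 1/6)² + 4*(-2/(-3) - 1/6)) + 3*(-6) = (-2 + (-2*(-⅓) - 1*⅙)² + 4*(-2*(-⅓) - 1*⅙)) - 18 = (-2 + (⅔ - ⅙)² + 4*(⅔ - ⅙)) - 18 = (-2 + (½)² + 4*(½)) - 18 = (-2 + ¼ + 2) - 18 = ¼ - 18 = -71/4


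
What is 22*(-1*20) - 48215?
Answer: -48655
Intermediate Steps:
22*(-1*20) - 48215 = 22*(-20) - 48215 = -440 - 48215 = -48655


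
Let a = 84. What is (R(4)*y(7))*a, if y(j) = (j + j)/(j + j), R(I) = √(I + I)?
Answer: 168*√2 ≈ 237.59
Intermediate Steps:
R(I) = √2*√I (R(I) = √(2*I) = √2*√I)
y(j) = 1 (y(j) = (2*j)/((2*j)) = (2*j)*(1/(2*j)) = 1)
(R(4)*y(7))*a = ((√2*√4)*1)*84 = ((√2*2)*1)*84 = ((2*√2)*1)*84 = (2*√2)*84 = 168*√2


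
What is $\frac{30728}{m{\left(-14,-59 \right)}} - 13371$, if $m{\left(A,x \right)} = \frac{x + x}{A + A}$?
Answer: $- \frac{358697}{59} \approx -6079.6$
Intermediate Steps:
$m{\left(A,x \right)} = \frac{x}{A}$ ($m{\left(A,x \right)} = \frac{2 x}{2 A} = 2 x \frac{1}{2 A} = \frac{x}{A}$)
$\frac{30728}{m{\left(-14,-59 \right)}} - 13371 = \frac{30728}{\left(-59\right) \frac{1}{-14}} - 13371 = \frac{30728}{\left(-59\right) \left(- \frac{1}{14}\right)} - 13371 = \frac{30728}{\frac{59}{14}} - 13371 = 30728 \cdot \frac{14}{59} - 13371 = \frac{430192}{59} - 13371 = - \frac{358697}{59}$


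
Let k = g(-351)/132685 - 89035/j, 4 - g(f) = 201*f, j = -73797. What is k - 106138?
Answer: -12226591364660/115197117 ≈ -1.0614e+5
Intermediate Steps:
g(f) = 4 - 201*f
k = 200239486/115197117 (k = (4 - 201*(-351))/132685 - 89035/(-73797) = (4 + 70551)*(1/132685) - 89035*(-1/73797) = 70555*(1/132685) + 89035/73797 = 14111/26537 + 89035/73797 = 200239486/115197117 ≈ 1.7382)
k - 106138 = 200239486/115197117 - 106138 = -12226591364660/115197117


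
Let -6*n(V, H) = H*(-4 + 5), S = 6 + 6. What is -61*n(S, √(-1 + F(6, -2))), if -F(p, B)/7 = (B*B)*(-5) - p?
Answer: 61*√181/6 ≈ 136.78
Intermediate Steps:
F(p, B) = 7*p + 35*B² (F(p, B) = -7*((B*B)*(-5) - p) = -7*(B²*(-5) - p) = -7*(-5*B² - p) = -7*(-p - 5*B²) = 7*p + 35*B²)
S = 12
n(V, H) = -H/6 (n(V, H) = -H*(-4 + 5)/6 = -H/6)
-61*n(S, √(-1 + F(6, -2))) = -(-61)*√(-1 + (7*6 + 35*(-2)²))/6 = -(-61)*√(-1 + (42 + 35*4))/6 = -(-61)*√(-1 + (42 + 140))/6 = -(-61)*√(-1 + 182)/6 = -(-61)*√181/6 = 61*√181/6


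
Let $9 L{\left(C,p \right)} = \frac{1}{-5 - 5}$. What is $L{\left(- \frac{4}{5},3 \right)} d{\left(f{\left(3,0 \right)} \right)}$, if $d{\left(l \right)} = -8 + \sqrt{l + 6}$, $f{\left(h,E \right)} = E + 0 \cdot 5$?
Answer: $\frac{4}{45} - \frac{\sqrt{6}}{90} \approx 0.061672$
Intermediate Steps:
$f{\left(h,E \right)} = E$ ($f{\left(h,E \right)} = E + 0 = E$)
$L{\left(C,p \right)} = - \frac{1}{90}$ ($L{\left(C,p \right)} = \frac{1}{9 \left(-5 - 5\right)} = \frac{1}{9 \left(-10\right)} = \frac{1}{9} \left(- \frac{1}{10}\right) = - \frac{1}{90}$)
$d{\left(l \right)} = -8 + \sqrt{6 + l}$
$L{\left(- \frac{4}{5},3 \right)} d{\left(f{\left(3,0 \right)} \right)} = - \frac{-8 + \sqrt{6 + 0}}{90} = - \frac{-8 + \sqrt{6}}{90} = \frac{4}{45} - \frac{\sqrt{6}}{90}$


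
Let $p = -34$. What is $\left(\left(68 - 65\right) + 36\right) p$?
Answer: $-1326$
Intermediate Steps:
$\left(\left(68 - 65\right) + 36\right) p = \left(\left(68 - 65\right) + 36\right) \left(-34\right) = \left(3 + 36\right) \left(-34\right) = 39 \left(-34\right) = -1326$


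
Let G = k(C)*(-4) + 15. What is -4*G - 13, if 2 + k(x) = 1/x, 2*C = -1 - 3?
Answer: -113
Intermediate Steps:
C = -2 (C = (-1 - 3)/2 = (1/2)*(-4) = -2)
k(x) = -2 + 1/x
G = 25 (G = (-2 + 1/(-2))*(-4) + 15 = (-2 - 1/2)*(-4) + 15 = -5/2*(-4) + 15 = 10 + 15 = 25)
-4*G - 13 = -4*25 - 13 = -100 - 13 = -113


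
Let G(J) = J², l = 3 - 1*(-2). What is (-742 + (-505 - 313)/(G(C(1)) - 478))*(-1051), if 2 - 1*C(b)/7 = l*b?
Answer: 27994436/37 ≈ 7.5661e+5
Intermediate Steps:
l = 5 (l = 3 + 2 = 5)
C(b) = 14 - 35*b
(-742 + (-505 - 313)/(G(C(1)) - 478))*(-1051) = (-742 + (-505 - 313)/((14 - 35*1)² - 478))*(-1051) = (-742 - 818/((14 - 35)² - 478))*(-1051) = (-742 - 818/((-21)² - 478))*(-1051) = (-742 - 818/(441 - 478))*(-1051) = (-742 - 818/(-37))*(-1051) = (-742 - 818*(-1/37))*(-1051) = (-742 + 818/37)*(-1051) = -26636/37*(-1051) = 27994436/37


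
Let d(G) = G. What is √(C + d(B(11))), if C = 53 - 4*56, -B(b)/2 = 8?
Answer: I*√187 ≈ 13.675*I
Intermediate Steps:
B(b) = -16 (B(b) = -2*8 = -16)
C = -171 (C = 53 - 224 = -171)
√(C + d(B(11))) = √(-171 - 16) = √(-187) = I*√187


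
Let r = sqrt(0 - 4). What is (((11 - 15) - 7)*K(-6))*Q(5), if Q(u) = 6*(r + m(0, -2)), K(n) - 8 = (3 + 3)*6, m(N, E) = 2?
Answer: -5808 - 5808*I ≈ -5808.0 - 5808.0*I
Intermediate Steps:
r = 2*I (r = sqrt(-4) = 2*I ≈ 2.0*I)
K(n) = 44 (K(n) = 8 + (3 + 3)*6 = 8 + 6*6 = 8 + 36 = 44)
Q(u) = 12 + 12*I (Q(u) = 6*(2*I + 2) = 6*(2 + 2*I) = 12 + 12*I)
(((11 - 15) - 7)*K(-6))*Q(5) = (((11 - 15) - 7)*44)*(12 + 12*I) = ((-4 - 7)*44)*(12 + 12*I) = (-11*44)*(12 + 12*I) = -484*(12 + 12*I) = -5808 - 5808*I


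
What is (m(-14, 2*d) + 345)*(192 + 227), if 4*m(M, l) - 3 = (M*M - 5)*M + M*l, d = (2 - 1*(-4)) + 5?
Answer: -669981/4 ≈ -1.6750e+5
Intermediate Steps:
d = 11 (d = (2 + 4) + 5 = 6 + 5 = 11)
m(M, l) = 3/4 + M*l/4 + M*(-5 + M**2)/4 (m(M, l) = 3/4 + ((M*M - 5)*M + M*l)/4 = 3/4 + ((M**2 - 5)*M + M*l)/4 = 3/4 + ((-5 + M**2)*M + M*l)/4 = 3/4 + (M*(-5 + M**2) + M*l)/4 = 3/4 + (M*l + M*(-5 + M**2))/4 = 3/4 + (M*l/4 + M*(-5 + M**2)/4) = 3/4 + M*l/4 + M*(-5 + M**2)/4)
(m(-14, 2*d) + 345)*(192 + 227) = ((3/4 - 5/4*(-14) + (1/4)*(-14)**3 + (1/4)*(-14)*(2*11)) + 345)*(192 + 227) = ((3/4 + 35/2 + (1/4)*(-2744) + (1/4)*(-14)*22) + 345)*419 = ((3/4 + 35/2 - 686 - 77) + 345)*419 = (-2979/4 + 345)*419 = -1599/4*419 = -669981/4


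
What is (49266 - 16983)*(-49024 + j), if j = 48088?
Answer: -30216888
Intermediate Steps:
(49266 - 16983)*(-49024 + j) = (49266 - 16983)*(-49024 + 48088) = 32283*(-936) = -30216888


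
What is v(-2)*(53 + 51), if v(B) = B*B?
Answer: 416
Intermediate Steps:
v(B) = B²
v(-2)*(53 + 51) = (-2)²*(53 + 51) = 4*104 = 416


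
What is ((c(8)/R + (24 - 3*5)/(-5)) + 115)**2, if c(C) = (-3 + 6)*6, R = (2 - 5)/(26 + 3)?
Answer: 92416/25 ≈ 3696.6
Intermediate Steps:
R = -3/29 ≈ -0.10345
c(C) = 18 (c(C) = 3*6 = 18)
((c(8)/R + (24 - 3*5)/(-5)) + 115)**2 = ((18/(-3/29) + (24 - 3*5)/(-5)) + 115)**2 = ((18*(-29/3) + (24 - 1*15)*(-1/5)) + 115)**2 = ((-174 + (24 - 15)*(-1/5)) + 115)**2 = ((-174 + 9*(-1/5)) + 115)**2 = ((-174 - 9/5) + 115)**2 = (-879/5 + 115)**2 = (-304/5)**2 = 92416/25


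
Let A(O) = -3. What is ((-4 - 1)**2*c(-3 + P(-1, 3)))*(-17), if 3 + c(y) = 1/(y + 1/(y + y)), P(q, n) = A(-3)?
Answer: 98175/73 ≈ 1344.9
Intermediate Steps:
P(q, n) = -3
c(y) = -3 + 1/(y + 1/(2*y)) (c(y) = -3 + 1/(y + 1/(y + y)) = -3 + 1/(y + 1/(2*y)))
((-4 - 1)**2*c(-3 + P(-1, 3)))*(-17) = ((-4 - 1)**2*((-3 - 6*(-3 - 3)**2 + 2*(-3 - 3))/(1 + 2*(-3 - 3)**2)))*(-17) = ((-5)**2*((-3 - 6*(-6)**2 + 2*(-6))/(1 + 2*(-6)**2)))*(-17) = (25*((-3 - 6*36 - 12)/(1 + 2*36)))*(-17) = (25*((-3 - 216 - 12)/(1 + 72)))*(-17) = (25*(-231/73))*(-17) = -5775/73*(-17) = 98175/73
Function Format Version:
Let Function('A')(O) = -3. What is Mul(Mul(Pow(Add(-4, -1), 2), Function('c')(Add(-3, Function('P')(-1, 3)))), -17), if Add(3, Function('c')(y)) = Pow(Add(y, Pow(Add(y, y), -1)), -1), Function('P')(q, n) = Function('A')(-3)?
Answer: Rational(98175, 73) ≈ 1344.9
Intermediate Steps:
Function('P')(q, n) = -3
Function('c')(y) = Add(-3, Pow(Add(y, Mul(Rational(1, 2), Pow(y, -1))), -1)) (Function('c')(y) = Add(-3, Pow(Add(y, Pow(Add(y, y), -1)), -1)) = Add(-3, Pow(Add(y, Pow(Mul(2, y), -1)), -1)) = Add(-3, Pow(Add(y, Mul(Rational(1, 2), Pow(y, -1))), -1)))
Mul(Mul(Pow(Add(-4, -1), 2), Function('c')(Add(-3, Function('P')(-1, 3)))), -17) = Mul(Mul(Pow(Add(-4, -1), 2), Mul(Pow(Add(1, Mul(2, Pow(Add(-3, -3), 2))), -1), Add(-3, Mul(-6, Pow(Add(-3, -3), 2)), Mul(2, Add(-3, -3))))), -17) = Mul(Mul(Pow(-5, 2), Mul(Pow(Add(1, Mul(2, Pow(-6, 2))), -1), Add(-3, Mul(-6, Pow(-6, 2)), Mul(2, -6)))), -17) = Mul(Mul(25, Mul(Pow(Add(1, Mul(2, 36)), -1), Add(-3, Mul(-6, 36), -12))), -17) = Mul(Mul(25, Mul(Pow(Add(1, 72), -1), Add(-3, -216, -12))), -17) = Mul(Mul(25, Mul(Pow(73, -1), -231)), -17) = Mul(Mul(25, Mul(Rational(1, 73), -231)), -17) = Mul(Mul(25, Rational(-231, 73)), -17) = Mul(Rational(-5775, 73), -17) = Rational(98175, 73)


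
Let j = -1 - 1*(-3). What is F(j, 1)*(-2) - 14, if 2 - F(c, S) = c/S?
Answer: -14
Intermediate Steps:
j = 2 (j = -1 + 3 = 2)
F(c, S) = 2 - c/S
F(j, 1)*(-2) - 14 = (2 - 1*2/1)*(-2) - 14 = (2 - 1*2*1)*(-2) - 14 = (2 - 2)*(-2) - 14 = 0*(-2) - 14 = 0 - 14 = -14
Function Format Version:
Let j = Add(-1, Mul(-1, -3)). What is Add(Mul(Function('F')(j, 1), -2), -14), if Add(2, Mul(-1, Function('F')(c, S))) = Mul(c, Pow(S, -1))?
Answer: -14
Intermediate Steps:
j = 2 (j = Add(-1, 3) = 2)
Function('F')(c, S) = Add(2, Mul(-1, c, Pow(S, -1))) (Function('F')(c, S) = Add(2, Mul(-1, Mul(c, Pow(S, -1)))) = Add(2, Mul(-1, c, Pow(S, -1))))
Add(Mul(Function('F')(j, 1), -2), -14) = Add(Mul(Add(2, Mul(-1, 2, Pow(1, -1))), -2), -14) = Add(Mul(Add(2, Mul(-1, 2, 1)), -2), -14) = Add(Mul(Add(2, -2), -2), -14) = Add(Mul(0, -2), -14) = Add(0, -14) = -14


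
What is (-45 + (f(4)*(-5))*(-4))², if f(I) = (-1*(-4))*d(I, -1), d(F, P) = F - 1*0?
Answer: 75625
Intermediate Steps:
d(F, P) = F (d(F, P) = F + 0 = F)
f(I) = 4*I (f(I) = (-1*(-4))*I = 4*I)
(-45 + (f(4)*(-5))*(-4))² = (-45 + ((4*4)*(-5))*(-4))² = (-45 + (16*(-5))*(-4))² = (-45 - 80*(-4))² = (-45 + 320)² = 275² = 75625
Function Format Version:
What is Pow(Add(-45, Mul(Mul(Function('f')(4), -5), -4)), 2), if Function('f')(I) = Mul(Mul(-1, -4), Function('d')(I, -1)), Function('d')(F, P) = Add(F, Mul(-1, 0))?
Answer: 75625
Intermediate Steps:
Function('d')(F, P) = F (Function('d')(F, P) = Add(F, 0) = F)
Function('f')(I) = Mul(4, I) (Function('f')(I) = Mul(Mul(-1, -4), I) = Mul(4, I))
Pow(Add(-45, Mul(Mul(Function('f')(4), -5), -4)), 2) = Pow(Add(-45, Mul(Mul(Mul(4, 4), -5), -4)), 2) = Pow(Add(-45, Mul(Mul(16, -5), -4)), 2) = Pow(Add(-45, Mul(-80, -4)), 2) = Pow(Add(-45, 320), 2) = Pow(275, 2) = 75625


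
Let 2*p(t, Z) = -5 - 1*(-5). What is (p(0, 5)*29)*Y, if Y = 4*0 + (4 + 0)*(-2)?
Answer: 0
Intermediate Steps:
p(t, Z) = 0 (p(t, Z) = (-5 - 1*(-5))/2 = (-5 + 5)/2 = (½)*0 = 0)
Y = -8 (Y = 0 + 4*(-2) = 0 - 8 = -8)
(p(0, 5)*29)*Y = (0*29)*(-8) = 0*(-8) = 0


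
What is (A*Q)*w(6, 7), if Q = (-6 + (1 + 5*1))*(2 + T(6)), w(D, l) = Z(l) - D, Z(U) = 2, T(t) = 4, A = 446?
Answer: 0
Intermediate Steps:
w(D, l) = 2 - D
Q = 0 (Q = (-6 + (1 + 5*1))*(2 + 4) = (-6 + (1 + 5))*6 = (-6 + 6)*6 = 0*6 = 0)
(A*Q)*w(6, 7) = (446*0)*(2 - 1*6) = 0*(2 - 6) = 0*(-4) = 0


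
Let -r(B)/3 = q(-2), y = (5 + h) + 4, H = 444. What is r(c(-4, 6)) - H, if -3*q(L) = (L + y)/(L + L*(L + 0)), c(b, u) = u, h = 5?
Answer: -438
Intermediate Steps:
y = 14 (y = (5 + 5) + 4 = 10 + 4 = 14)
q(L) = -(14 + L)/(3*(L + L**2)) (q(L) = -(L + 14)/(3*(L + L*(L + 0))) = -(14 + L)/(3*(L + L*L)) = -(14 + L)/(3*(L + L**2)))
r(B) = 6 (r(B) = -(-14 - 1*(-2))/((-2)*(1 - 2)) = -(-1)*(-14 + 2)/(2*(-1)) = -(-1)*(-1)*(-12)/2 = -3*(-2) = 6)
r(c(-4, 6)) - H = 6 - 1*444 = 6 - 444 = -438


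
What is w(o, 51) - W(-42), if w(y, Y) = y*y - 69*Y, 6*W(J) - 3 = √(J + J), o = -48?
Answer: -2431/2 - I*√21/3 ≈ -1215.5 - 1.5275*I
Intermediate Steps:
W(J) = ½ + √2*√J/6 (W(J) = ½ + √(J + J)/6 = ½ + √(2*J)/6 = ½ + (√2*√J)/6 = ½ + √2*√J/6)
w(y, Y) = y² - 69*Y
w(o, 51) - W(-42) = ((-48)² - 69*51) - (½ + √2*√(-42)/6) = (2304 - 3519) - (½ + √2*(I*√42)/6) = -1215 - (½ + I*√21/3) = -1215 + (-½ - I*√21/3) = -2431/2 - I*√21/3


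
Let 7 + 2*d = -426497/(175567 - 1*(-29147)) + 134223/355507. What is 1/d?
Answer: -145554519996/633586161743 ≈ -0.22973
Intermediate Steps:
d = -633586161743/145554519996 (d = -7/2 + (-426497/(175567 - 1*(-29147)) + 134223/355507)/2 = -7/2 + (-426497/(175567 + 29147) + 134223*(1/355507))/2 = -7/2 + (-426497/204714 + 134223/355507)/2 = -7/2 + (½)*(-124145341757/72777259998) = -7/2 - 124145341757/145554519996 = -633586161743/145554519996 ≈ -4.3529)
1/d = 1/(-633586161743/145554519996) = -145554519996/633586161743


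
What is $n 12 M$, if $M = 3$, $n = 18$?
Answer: $648$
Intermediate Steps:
$n 12 M = 18 \cdot 12 \cdot 3 = 216 \cdot 3 = 648$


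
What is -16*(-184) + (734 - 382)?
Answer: 3296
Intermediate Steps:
-16*(-184) + (734 - 382) = 2944 + 352 = 3296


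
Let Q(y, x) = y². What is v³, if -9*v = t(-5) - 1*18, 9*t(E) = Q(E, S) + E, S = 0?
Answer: 2863288/531441 ≈ 5.3878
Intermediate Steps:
t(E) = E/9 + E²/9 (t(E) = (E² + E)/9 = (E + E²)/9 = E/9 + E²/9)
v = 142/81 (v = -((⅑)*(-5)*(1 - 5) - 1*18)/9 = -((⅑)*(-5)*(-4) - 18)/9 = -(20/9 - 18)/9 = -⅑*(-142/9) = 142/81 ≈ 1.7531)
v³ = (142/81)³ = 2863288/531441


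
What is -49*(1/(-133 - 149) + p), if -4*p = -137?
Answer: -946435/564 ≈ -1678.1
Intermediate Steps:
p = 137/4 (p = -¼*(-137) = 137/4 ≈ 34.250)
-49*(1/(-133 - 149) + p) = -49*(1/(-133 - 149) + 137/4) = -49*(1/(-282) + 137/4) = -49*(-1/282 + 137/4) = -49*19315/564 = -946435/564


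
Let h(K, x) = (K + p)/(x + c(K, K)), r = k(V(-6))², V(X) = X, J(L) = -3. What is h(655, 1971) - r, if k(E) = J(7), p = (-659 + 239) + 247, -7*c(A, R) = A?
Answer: -57452/6571 ≈ -8.7433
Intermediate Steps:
c(A, R) = -A/7
p = -173 (p = -420 + 247 = -173)
k(E) = -3
r = 9 (r = (-3)² = 9)
h(K, x) = (-173 + K)/(x - K/7) (h(K, x) = (K - 173)/(x - K/7) = (-173 + K)/(x - K/7))
h(655, 1971) - r = 7*(173 - 1*655)/(655 - 7*1971) - 1*9 = 7*(173 - 655)/(655 - 13797) - 9 = 7*(-482)/(-13142) - 9 = 7*(-1/13142)*(-482) - 9 = 1687/6571 - 9 = -57452/6571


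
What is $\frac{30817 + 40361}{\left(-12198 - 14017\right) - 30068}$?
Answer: $- \frac{23726}{18761} \approx -1.2646$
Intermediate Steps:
$\frac{30817 + 40361}{\left(-12198 - 14017\right) - 30068} = \frac{71178}{-26215 - 30068} = \frac{71178}{-56283} = 71178 \left(- \frac{1}{56283}\right) = - \frac{23726}{18761}$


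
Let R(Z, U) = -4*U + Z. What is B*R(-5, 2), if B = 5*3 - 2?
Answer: -169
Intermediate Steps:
R(Z, U) = Z - 4*U
B = 13 (B = 15 - 2 = 13)
B*R(-5, 2) = 13*(-5 - 4*2) = 13*(-5 - 8) = 13*(-13) = -169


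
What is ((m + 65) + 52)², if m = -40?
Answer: 5929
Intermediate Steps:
((m + 65) + 52)² = ((-40 + 65) + 52)² = (25 + 52)² = 77² = 5929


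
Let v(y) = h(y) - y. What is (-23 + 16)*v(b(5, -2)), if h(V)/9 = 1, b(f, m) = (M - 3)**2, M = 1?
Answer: -35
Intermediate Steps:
b(f, m) = 4 (b(f, m) = (1 - 3)**2 = (-2)**2 = 4)
h(V) = 9 (h(V) = 9*1 = 9)
v(y) = 9 - y
(-23 + 16)*v(b(5, -2)) = (-23 + 16)*(9 - 1*4) = -7*(9 - 4) = -7*5 = -35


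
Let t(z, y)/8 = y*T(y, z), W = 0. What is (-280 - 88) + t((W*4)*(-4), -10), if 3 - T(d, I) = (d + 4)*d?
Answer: 4192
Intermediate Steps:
T(d, I) = 3 - d*(4 + d) (T(d, I) = 3 - (d + 4)*d = 3 - (4 + d)*d = 3 - d*(4 + d))
t(z, y) = 8*y*(3 - y² - 4*y) (t(z, y) = 8*(y*(3 - y² - 4*y)) = 8*y*(3 - y² - 4*y))
(-280 - 88) + t((W*4)*(-4), -10) = (-280 - 88) + 8*(-10)*(3 - 1*(-10)² - 4*(-10)) = -368 + 8*(-10)*(3 - 1*100 + 40) = -368 + 8*(-10)*(3 - 100 + 40) = -368 + 8*(-10)*(-57) = -368 + 4560 = 4192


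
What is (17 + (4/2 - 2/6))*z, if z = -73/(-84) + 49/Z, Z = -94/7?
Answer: -21950/423 ≈ -51.891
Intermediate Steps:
Z = -94/7 (Z = -94*⅐ = -94/7 ≈ -13.429)
z = -10975/3948 (z = -73/(-84) + 49/(-94/7) = -73*(-1/84) + 49*(-7/94) = 73/84 - 343/94 = -10975/3948 ≈ -2.7799)
(17 + (4/2 - 2/6))*z = (17 + (4/2 - 2/6))*(-10975/3948) = (17 + (4*(½) - 2*⅙))*(-10975/3948) = (17 + (2 - ⅓))*(-10975/3948) = (17 + 5/3)*(-10975/3948) = (56/3)*(-10975/3948) = -21950/423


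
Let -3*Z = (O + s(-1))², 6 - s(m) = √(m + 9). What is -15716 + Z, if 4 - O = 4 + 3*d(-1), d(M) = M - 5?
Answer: -47732/3 + 32*√2 ≈ -15865.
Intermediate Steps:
d(M) = -5 + M
s(m) = 6 - √(9 + m) (s(m) = 6 - √(m + 9) = 6 - √(9 + m))
O = 18 (O = 4 - (4 + 3*(-5 - 1)) = 4 - (4 + 3*(-6)) = 4 - (4 - 18) = 4 - 1*(-14) = 4 + 14 = 18)
Z = -(24 - 2*√2)²/3 (Z = -(18 + (6 - √(9 - 1)))²/3 = -(18 + (6 - √8))²/3 = -(18 + (6 - 2*√2))²/3 = -(24 - 2*√2)²/3 ≈ -149.41)
-15716 + Z = -15716 + (-584/3 + 32*√2) = -47732/3 + 32*√2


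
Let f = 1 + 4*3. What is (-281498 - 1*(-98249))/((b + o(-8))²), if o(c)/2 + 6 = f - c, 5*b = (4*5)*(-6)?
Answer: -20361/4 ≈ -5090.3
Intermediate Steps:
f = 13 (f = 1 + 12 = 13)
b = -24 (b = ((4*5)*(-6))/5 = (20*(-6))/5 = (⅕)*(-120) = -24)
o(c) = 14 - 2*c (o(c) = -12 + 2*(13 - c) = -12 + (26 - 2*c) = 14 - 2*c)
(-281498 - 1*(-98249))/((b + o(-8))²) = (-281498 - 1*(-98249))/((-24 + (14 - 2*(-8)))²) = (-281498 + 98249)/((-24 + (14 + 16))²) = -183249/(-24 + 30)² = -183249/(6²) = -183249/36 = -183249*1/36 = -20361/4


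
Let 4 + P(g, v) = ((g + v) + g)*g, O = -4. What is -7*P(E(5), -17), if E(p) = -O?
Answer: 280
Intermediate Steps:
E(p) = 4 (E(p) = -1*(-4) = 4)
P(g, v) = -4 + g*(v + 2*g) (P(g, v) = -4 + ((g + v) + g)*g = -4 + (v + 2*g)*g = -4 + g*(v + 2*g))
-7*P(E(5), -17) = -7*(-4 + 2*4² + 4*(-17)) = -7*(-4 + 2*16 - 68) = -7*(-4 + 32 - 68) = -7*(-40) = 280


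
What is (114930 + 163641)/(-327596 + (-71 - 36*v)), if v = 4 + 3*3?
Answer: -278571/328135 ≈ -0.84895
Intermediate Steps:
v = 13 (v = 4 + 9 = 13)
(114930 + 163641)/(-327596 + (-71 - 36*v)) = (114930 + 163641)/(-327596 + (-71 - 36*13)) = 278571/(-327596 + (-71 - 468)) = 278571/(-327596 - 539) = 278571/(-328135) = 278571*(-1/328135) = -278571/328135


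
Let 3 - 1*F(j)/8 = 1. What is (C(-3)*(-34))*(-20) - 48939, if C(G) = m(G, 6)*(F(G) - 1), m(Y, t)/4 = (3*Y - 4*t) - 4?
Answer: -1558539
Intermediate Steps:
m(Y, t) = -16 - 16*t + 12*Y (m(Y, t) = 4*((3*Y - 4*t) - 4) = 4*((-4*t + 3*Y) - 4) = 4*(-4 - 4*t + 3*Y) = -16 - 16*t + 12*Y)
F(j) = 16 (F(j) = 24 - 8*1 = 24 - 8 = 16)
C(G) = -1680 + 180*G (C(G) = (-16 - 16*6 + 12*G)*(16 - 1) = (-16 - 96 + 12*G)*15 = (-112 + 12*G)*15 = -1680 + 180*G)
(C(-3)*(-34))*(-20) - 48939 = ((-1680 + 180*(-3))*(-34))*(-20) - 48939 = ((-1680 - 540)*(-34))*(-20) - 48939 = -2220*(-34)*(-20) - 48939 = 75480*(-20) - 48939 = -1509600 - 48939 = -1558539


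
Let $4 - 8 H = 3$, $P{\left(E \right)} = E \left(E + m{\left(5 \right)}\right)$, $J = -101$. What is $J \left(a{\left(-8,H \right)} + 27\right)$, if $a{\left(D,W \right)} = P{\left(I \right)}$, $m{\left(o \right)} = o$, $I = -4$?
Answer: $-2323$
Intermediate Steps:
$P{\left(E \right)} = E \left(5 + E\right)$ ($P{\left(E \right)} = E \left(E + 5\right) = E \left(5 + E\right)$)
$H = \frac{1}{8}$ ($H = \frac{1}{2} - \frac{3}{8} = \frac{1}{8} \approx 0.125$)
$a{\left(D,W \right)} = -4$ ($a{\left(D,W \right)} = - 4 \left(5 - 4\right) = \left(-4\right) 1 = -4$)
$J \left(a{\left(-8,H \right)} + 27\right) = - 101 \left(-4 + 27\right) = \left(-101\right) 23 = -2323$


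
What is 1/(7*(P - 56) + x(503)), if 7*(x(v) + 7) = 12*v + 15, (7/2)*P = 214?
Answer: 7/6254 ≈ 0.0011193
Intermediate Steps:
P = 428/7 (P = (2/7)*214 = 428/7 ≈ 61.143)
x(v) = -34/7 + 12*v/7 (x(v) = -7 + (12*v + 15)/7 = -7 + (15 + 12*v)/7 = -7 + (15/7 + 12*v/7) = -34/7 + 12*v/7)
1/(7*(P - 56) + x(503)) = 1/(7*(428/7 - 56) + (-34/7 + (12/7)*503)) = 1/(7*(36/7) + (-34/7 + 6036/7)) = 1/(36 + 6002/7) = 1/(6254/7) = 7/6254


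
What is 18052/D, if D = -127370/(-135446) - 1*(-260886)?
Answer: 1222535596/17668046263 ≈ 0.069195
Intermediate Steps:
D = 17668046263/67723 (D = -127370*(-1/135446) + 260886 = 63685/67723 + 260886 = 17668046263/67723 ≈ 2.6089e+5)
18052/D = 18052/(17668046263/67723) = 18052*(67723/17668046263) = 1222535596/17668046263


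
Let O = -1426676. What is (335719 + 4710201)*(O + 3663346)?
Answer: 11286057886400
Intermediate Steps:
(335719 + 4710201)*(O + 3663346) = (335719 + 4710201)*(-1426676 + 3663346) = 5045920*2236670 = 11286057886400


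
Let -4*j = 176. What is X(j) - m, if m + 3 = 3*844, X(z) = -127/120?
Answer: -303607/120 ≈ -2530.1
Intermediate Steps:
j = -44 (j = -¼*176 = -44)
X(z) = -127/120 (X(z) = -127*1/120 = -127/120)
m = 2529 (m = -3 + 3*844 = -3 + 2532 = 2529)
X(j) - m = -127/120 - 1*2529 = -127/120 - 2529 = -303607/120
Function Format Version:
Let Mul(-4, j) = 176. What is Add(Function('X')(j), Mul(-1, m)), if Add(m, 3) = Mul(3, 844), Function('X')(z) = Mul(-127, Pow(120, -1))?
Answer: Rational(-303607, 120) ≈ -2530.1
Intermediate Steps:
j = -44 (j = Mul(Rational(-1, 4), 176) = -44)
Function('X')(z) = Rational(-127, 120) (Function('X')(z) = Mul(-127, Rational(1, 120)) = Rational(-127, 120))
m = 2529 (m = Add(-3, Mul(3, 844)) = Add(-3, 2532) = 2529)
Add(Function('X')(j), Mul(-1, m)) = Add(Rational(-127, 120), Mul(-1, 2529)) = Add(Rational(-127, 120), -2529) = Rational(-303607, 120)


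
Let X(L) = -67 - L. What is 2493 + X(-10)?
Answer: 2436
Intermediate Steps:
2493 + X(-10) = 2493 + (-67 - 1*(-10)) = 2493 + (-67 + 10) = 2493 - 57 = 2436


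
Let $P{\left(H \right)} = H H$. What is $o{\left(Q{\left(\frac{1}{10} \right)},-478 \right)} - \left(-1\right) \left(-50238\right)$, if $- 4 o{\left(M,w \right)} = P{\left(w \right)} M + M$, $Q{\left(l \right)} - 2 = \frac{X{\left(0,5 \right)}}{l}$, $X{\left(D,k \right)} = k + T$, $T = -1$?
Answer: $- \frac{4898661}{2} \approx -2.4493 \cdot 10^{6}$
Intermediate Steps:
$P{\left(H \right)} = H^{2}$
$X{\left(D,k \right)} = -1 + k$ ($X{\left(D,k \right)} = k - 1 = -1 + k$)
$Q{\left(l \right)} = 2 + \frac{4}{l}$ ($Q{\left(l \right)} = 2 + \frac{-1 + 5}{l} = 2 + \frac{4}{l}$)
$o{\left(M,w \right)} = - \frac{M}{4} - \frac{M w^{2}}{4}$ ($o{\left(M,w \right)} = - \frac{w^{2} M + M}{4} = - \frac{M w^{2} + M}{4} = - \frac{M + M w^{2}}{4} = - \frac{M}{4} - \frac{M w^{2}}{4}$)
$o{\left(Q{\left(\frac{1}{10} \right)},-478 \right)} - \left(-1\right) \left(-50238\right) = - \frac{\left(2 + \frac{4}{\frac{1}{10}}\right) \left(1 + \left(-478\right)^{2}\right)}{4} - \left(-1\right) \left(-50238\right) = - \frac{\left(2 + 4 \frac{1}{\frac{1}{10}}\right) \left(1 + 228484\right)}{4} - 50238 = \left(- \frac{1}{4}\right) \left(2 + 4 \cdot 10\right) 228485 - 50238 = \left(- \frac{1}{4}\right) \left(2 + 40\right) 228485 - 50238 = \left(- \frac{1}{4}\right) 42 \cdot 228485 - 50238 = - \frac{4798185}{2} - 50238 = - \frac{4898661}{2}$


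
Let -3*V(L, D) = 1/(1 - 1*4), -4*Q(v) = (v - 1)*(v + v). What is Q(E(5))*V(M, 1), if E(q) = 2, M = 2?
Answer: -1/9 ≈ -0.11111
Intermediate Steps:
Q(v) = -v*(-1 + v)/2 (Q(v) = -(v - 1)*(v + v)/4 = -(-1 + v)*2*v/4 = -v*(-1 + v)/2)
V(L, D) = 1/9 (V(L, D) = -1/(3*(1 - 1*4)) = -1/(3*(1 - 4)) = -1/3/(-3) = -1/3*(-1/3) = 1/9)
Q(E(5))*V(M, 1) = ((1/2)*2*(1 - 1*2))*(1/9) = ((1/2)*2*(1 - 2))*(1/9) = ((1/2)*2*(-1))*(1/9) = -1*1/9 = -1/9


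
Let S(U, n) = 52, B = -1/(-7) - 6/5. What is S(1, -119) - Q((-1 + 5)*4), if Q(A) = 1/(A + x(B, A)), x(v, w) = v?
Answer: 27161/523 ≈ 51.933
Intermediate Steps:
B = -37/35 (B = -1*(-1/7) - 6*1/5 = 1/7 - 6/5 = -37/35 ≈ -1.0571)
Q(A) = 1/(-37/35 + A) (Q(A) = 1/(A - 37/35) = 1/(-37/35 + A))
S(1, -119) - Q((-1 + 5)*4) = 52 - 35/(-37 + 35*((-1 + 5)*4)) = 52 - 35/(-37 + 35*(4*4)) = 52 - 35/(-37 + 35*16) = 52 - 35/(-37 + 560) = 52 - 35/523 = 27161/523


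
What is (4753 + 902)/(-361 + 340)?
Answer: -1885/7 ≈ -269.29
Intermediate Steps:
(4753 + 902)/(-361 + 340) = 5655/(-21) = 5655*(-1/21) = -1885/7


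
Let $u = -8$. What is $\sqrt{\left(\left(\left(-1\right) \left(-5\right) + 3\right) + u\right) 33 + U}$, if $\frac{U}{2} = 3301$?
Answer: $\sqrt{6602} \approx 81.253$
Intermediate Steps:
$U = 6602$ ($U = 2 \cdot 3301 = 6602$)
$\sqrt{\left(\left(\left(-1\right) \left(-5\right) + 3\right) + u\right) 33 + U} = \sqrt{\left(\left(\left(-1\right) \left(-5\right) + 3\right) - 8\right) 33 + 6602} = \sqrt{\left(\left(5 + 3\right) - 8\right) 33 + 6602} = \sqrt{\left(8 - 8\right) 33 + 6602} = \sqrt{0 \cdot 33 + 6602} = \sqrt{0 + 6602} = \sqrt{6602}$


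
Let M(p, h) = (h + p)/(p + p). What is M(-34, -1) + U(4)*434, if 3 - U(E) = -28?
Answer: 914907/68 ≈ 13455.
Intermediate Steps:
M(p, h) = (h + p)/(2*p) (M(p, h) = (h + p)/((2*p)) = (h + p)*(1/(2*p)) = (h + p)/(2*p))
U(E) = 31 (U(E) = 3 - 1*(-28) = 3 + 28 = 31)
M(-34, -1) + U(4)*434 = (1/2)*(-1 - 34)/(-34) + 31*434 = (1/2)*(-1/34)*(-35) + 13454 = 35/68 + 13454 = 914907/68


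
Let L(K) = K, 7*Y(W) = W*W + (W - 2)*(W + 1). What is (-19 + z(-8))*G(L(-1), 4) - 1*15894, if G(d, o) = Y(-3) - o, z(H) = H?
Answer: -111015/7 ≈ -15859.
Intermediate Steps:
Y(W) = W**2/7 + (1 + W)*(-2 + W)/7 (Y(W) = (W*W + (W - 2)*(W + 1))/7 = (W**2 + (-2 + W)*(1 + W))/7 = (W**2 + (1 + W)*(-2 + W))/7 = W**2/7 + (1 + W)*(-2 + W)/7)
G(d, o) = 19/7 - o (G(d, o) = (-2/7 - 1/7*(-3) + (2/7)*(-3)**2) - o = (-2/7 + 3/7 + (2/7)*9) - o = (-2/7 + 3/7 + 18/7) - o = 19/7 - o)
(-19 + z(-8))*G(L(-1), 4) - 1*15894 = (-19 - 8)*(19/7 - 1*4) - 1*15894 = -27*(19/7 - 4) - 15894 = -27*(-9/7) - 15894 = 243/7 - 15894 = -111015/7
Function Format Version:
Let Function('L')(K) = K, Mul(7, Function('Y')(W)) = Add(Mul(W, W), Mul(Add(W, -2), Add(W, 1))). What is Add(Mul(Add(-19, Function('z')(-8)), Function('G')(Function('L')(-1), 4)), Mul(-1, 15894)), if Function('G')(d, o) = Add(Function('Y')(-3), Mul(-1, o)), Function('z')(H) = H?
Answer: Rational(-111015, 7) ≈ -15859.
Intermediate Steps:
Function('Y')(W) = Add(Mul(Rational(1, 7), Pow(W, 2)), Mul(Rational(1, 7), Add(1, W), Add(-2, W))) (Function('Y')(W) = Mul(Rational(1, 7), Add(Mul(W, W), Mul(Add(W, -2), Add(W, 1)))) = Mul(Rational(1, 7), Add(Pow(W, 2), Mul(Add(-2, W), Add(1, W)))) = Mul(Rational(1, 7), Add(Pow(W, 2), Mul(Add(1, W), Add(-2, W)))) = Add(Mul(Rational(1, 7), Pow(W, 2)), Mul(Rational(1, 7), Add(1, W), Add(-2, W))))
Function('G')(d, o) = Add(Rational(19, 7), Mul(-1, o)) (Function('G')(d, o) = Add(Add(Rational(-2, 7), Mul(Rational(-1, 7), -3), Mul(Rational(2, 7), Pow(-3, 2))), Mul(-1, o)) = Add(Add(Rational(-2, 7), Rational(3, 7), Mul(Rational(2, 7), 9)), Mul(-1, o)) = Add(Add(Rational(-2, 7), Rational(3, 7), Rational(18, 7)), Mul(-1, o)) = Add(Rational(19, 7), Mul(-1, o)))
Add(Mul(Add(-19, Function('z')(-8)), Function('G')(Function('L')(-1), 4)), Mul(-1, 15894)) = Add(Mul(Add(-19, -8), Add(Rational(19, 7), Mul(-1, 4))), Mul(-1, 15894)) = Add(Mul(-27, Add(Rational(19, 7), -4)), -15894) = Add(Mul(-27, Rational(-9, 7)), -15894) = Add(Rational(243, 7), -15894) = Rational(-111015, 7)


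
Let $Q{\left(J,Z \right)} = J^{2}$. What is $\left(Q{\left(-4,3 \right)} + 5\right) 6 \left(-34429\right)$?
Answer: $-4338054$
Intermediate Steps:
$\left(Q{\left(-4,3 \right)} + 5\right) 6 \left(-34429\right) = \left(\left(-4\right)^{2} + 5\right) 6 \left(-34429\right) = \left(16 + 5\right) 6 \left(-34429\right) = 21 \cdot 6 \left(-34429\right) = 126 \left(-34429\right) = -4338054$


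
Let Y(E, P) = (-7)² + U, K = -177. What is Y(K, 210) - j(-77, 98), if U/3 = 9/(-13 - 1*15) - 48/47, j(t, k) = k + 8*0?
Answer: -69785/1316 ≈ -53.028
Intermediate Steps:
j(t, k) = k (j(t, k) = k + 0 = k)
U = -5301/1316 (U = 3*(9/(-13 - 1*15) - 48/47) = 3*(9/(-13 - 15) - 48*1/47) = 3*(9/(-28) - 48/47) = 3*(9*(-1/28) - 48/47) = 3*(-9/28 - 48/47) = 3*(-1767/1316) = -5301/1316 ≈ -4.0281)
Y(E, P) = 59183/1316 (Y(E, P) = (-7)² - 5301/1316 = 49 - 5301/1316 = 59183/1316)
Y(K, 210) - j(-77, 98) = 59183/1316 - 1*98 = 59183/1316 - 98 = -69785/1316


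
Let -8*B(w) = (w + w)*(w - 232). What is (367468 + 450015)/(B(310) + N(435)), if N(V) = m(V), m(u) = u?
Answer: -817483/5610 ≈ -145.72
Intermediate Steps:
B(w) = -w*(-232 + w)/4 (B(w) = -(w + w)*(w - 232)/8 = -2*w*(-232 + w)/8 = -w*(-232 + w)/4)
N(V) = V
(367468 + 450015)/(B(310) + N(435)) = (367468 + 450015)/((1/4)*310*(232 - 1*310) + 435) = 817483/((1/4)*310*(232 - 310) + 435) = 817483/((1/4)*310*(-78) + 435) = 817483/(-6045 + 435) = 817483/(-5610) = 817483*(-1/5610) = -817483/5610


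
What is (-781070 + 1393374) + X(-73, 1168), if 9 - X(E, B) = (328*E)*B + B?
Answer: 28577737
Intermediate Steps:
X(E, B) = 9 - B - 328*B*E (X(E, B) = 9 - ((328*E)*B + B) = 9 - (328*B*E + B) = 9 - (B + 328*B*E) = 9 + (-B - 328*B*E) = 9 - B - 328*B*E)
(-781070 + 1393374) + X(-73, 1168) = (-781070 + 1393374) + (9 - 1*1168 - 328*1168*(-73)) = 612304 + (9 - 1168 + 27966592) = 612304 + 27965433 = 28577737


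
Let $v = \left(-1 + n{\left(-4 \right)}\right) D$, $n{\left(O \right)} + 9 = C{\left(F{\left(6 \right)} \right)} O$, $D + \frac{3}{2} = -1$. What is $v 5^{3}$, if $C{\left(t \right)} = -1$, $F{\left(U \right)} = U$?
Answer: $1875$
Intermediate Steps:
$D = - \frac{5}{2}$ ($D = - \frac{3}{2} - 1 = - \frac{5}{2} \approx -2.5$)
$n{\left(O \right)} = -9 - O$
$v = 15$ ($v = \left(-1 - 5\right) \left(- \frac{5}{2}\right) = \left(-6\right) \left(- \frac{5}{2}\right) = 15$)
$v 5^{3} = 15 \cdot 5^{3} = 15 \cdot 125 = 1875$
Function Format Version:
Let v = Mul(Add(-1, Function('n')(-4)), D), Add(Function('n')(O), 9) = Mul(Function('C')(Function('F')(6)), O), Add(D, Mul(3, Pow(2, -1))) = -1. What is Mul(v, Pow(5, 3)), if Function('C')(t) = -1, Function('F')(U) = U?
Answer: 1875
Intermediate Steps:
D = Rational(-5, 2) (D = Add(Rational(-3, 2), -1) = Rational(-5, 2) ≈ -2.5000)
Function('n')(O) = Add(-9, Mul(-1, O))
v = 15 (v = Mul(Add(-1, Add(-9, Mul(-1, -4))), Rational(-5, 2)) = Mul(Add(-1, Add(-9, 4)), Rational(-5, 2)) = Mul(Add(-1, -5), Rational(-5, 2)) = Mul(-6, Rational(-5, 2)) = 15)
Mul(v, Pow(5, 3)) = Mul(15, Pow(5, 3)) = Mul(15, 125) = 1875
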